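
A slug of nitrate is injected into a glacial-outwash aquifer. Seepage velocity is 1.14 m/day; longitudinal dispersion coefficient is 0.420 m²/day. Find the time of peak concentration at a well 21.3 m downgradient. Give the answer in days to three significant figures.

18.4 days

For the 1D instantaneous-source solution, setting ∂C/∂t = 0 at fixed x gives v²t² + 2Dt − x² = 0, so t = (√(D² + v²x²) − D)/v².
√(D² + v²x²) = √(0.420² + 1.14² × 21.3²) = 24.29; v² = 1.2996.
t = (24.29 − 0.420)/1.2996 = 18.4 days (vs. the pure-advection estimate x/v = 18.7 d).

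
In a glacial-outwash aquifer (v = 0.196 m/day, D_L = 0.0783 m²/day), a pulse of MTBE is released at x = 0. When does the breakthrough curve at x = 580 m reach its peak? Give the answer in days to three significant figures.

2960 days

For the 1D instantaneous-source solution, setting ∂C/∂t = 0 at fixed x gives v²t² + 2Dt − x² = 0, so t = (√(D² + v²x²) − D)/v².
√(D² + v²x²) = √(0.0783² + 0.196² × 580²) = 113.7; v² = 0.038416.
t = (113.7 − 0.0783)/0.038416 = 2960 days (vs. the pure-advection estimate x/v = 2960 d).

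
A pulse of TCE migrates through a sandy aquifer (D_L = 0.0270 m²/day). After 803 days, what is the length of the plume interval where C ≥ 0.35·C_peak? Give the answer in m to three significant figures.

19.1 m

The plume is Gaussian with σ = √(2Dt) = √(2 × 0.0270 × 803) = 6.585 m.
C/C_peak = exp(−Δx²/(2σ²)) = 0.35 ⇒ Δx = σ·√(−2 ln 0.35) = 6.585 × 1.449 = 9.542 m.
Width = 2Δx = 19.1 m.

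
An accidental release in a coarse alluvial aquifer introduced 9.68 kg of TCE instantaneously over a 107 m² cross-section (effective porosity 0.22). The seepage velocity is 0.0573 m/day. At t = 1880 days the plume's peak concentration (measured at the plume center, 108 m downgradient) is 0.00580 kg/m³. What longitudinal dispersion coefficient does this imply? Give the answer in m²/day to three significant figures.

0.213 m²/day

At the plume center C_max = M/(n_e·A·√(4πDt)), so D = M²/(4πt·(n_e·A·C_max)²).
n_e·A·C_max = 0.22 × 107 × 0.00580 = 0.1365 kg/m.
D = 9.68²/(4π × 1880 × 0.1365²) = 0.213 m²/day.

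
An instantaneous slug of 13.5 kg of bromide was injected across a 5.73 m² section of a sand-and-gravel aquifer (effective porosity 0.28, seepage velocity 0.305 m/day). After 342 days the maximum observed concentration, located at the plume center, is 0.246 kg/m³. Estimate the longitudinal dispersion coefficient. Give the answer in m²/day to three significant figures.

0.272 m²/day

At the plume center C_max = M/(n_e·A·√(4πDt)), so D = M²/(4πt·(n_e·A·C_max)²).
n_e·A·C_max = 0.28 × 5.73 × 0.246 = 0.3947 kg/m.
D = 13.5²/(4π × 342 × 0.3947²) = 0.272 m²/day.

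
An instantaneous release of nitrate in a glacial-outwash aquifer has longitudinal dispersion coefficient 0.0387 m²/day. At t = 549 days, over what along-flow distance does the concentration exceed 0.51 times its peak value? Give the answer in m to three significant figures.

15.1 m

The plume is Gaussian with σ = √(2Dt) = √(2 × 0.0387 × 549) = 6.519 m.
C/C_peak = exp(−Δx²/(2σ²)) = 0.51 ⇒ Δx = σ·√(−2 ln 0.51) = 6.519 × 1.160 = 7.562 m.
Width = 2Δx = 15.1 m.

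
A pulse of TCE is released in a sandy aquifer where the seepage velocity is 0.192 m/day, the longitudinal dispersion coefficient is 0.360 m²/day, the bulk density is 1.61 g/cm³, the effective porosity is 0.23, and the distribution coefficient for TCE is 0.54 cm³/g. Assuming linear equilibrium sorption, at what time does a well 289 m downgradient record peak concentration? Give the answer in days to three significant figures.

7150 days

Retardation factor R = 1 + ρ_b·K_d/n = 1 + 1.61 × 0.54/0.23 = 4.780.
Sorption retards both mechanisms: v_R = v/R = 0.04017 m/day, D_R = D/R = 0.07531 m²/day.
Peak time from v_R²t² + 2D_R t − x² = 0: t = (√(D_R² + v_R²x²) − D_R)/v_R².
√(D_R² + v_R²x²) = √(0.07531² + 0.04017² × 289²) = 11.61; v_R² = 0.001614.
t = (11.61 − 0.07531)/0.001614 = 7150 days.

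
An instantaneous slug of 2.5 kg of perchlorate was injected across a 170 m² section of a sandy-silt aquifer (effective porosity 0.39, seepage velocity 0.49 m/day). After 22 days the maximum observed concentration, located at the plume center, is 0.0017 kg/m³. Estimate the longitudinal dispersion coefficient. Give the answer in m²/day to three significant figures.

At the plume center C_max = M/(n_e·A·√(4πDt)), so D = M²/(4πt·(n_e·A·C_max)²).
n_e·A·C_max = 0.39 × 170 × 0.0017 = 0.1127 kg/m.
D = 2.5²/(4π × 22 × 0.1127²) = 1.78 m²/day.

1.78 m²/day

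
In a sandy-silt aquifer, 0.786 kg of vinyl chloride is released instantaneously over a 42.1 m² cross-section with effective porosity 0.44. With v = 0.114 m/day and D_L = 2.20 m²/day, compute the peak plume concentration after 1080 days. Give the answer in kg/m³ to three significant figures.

0.000246 kg/m³

The peak of an instantaneous 1D plume sits at x = vt; there the Gaussian factor is 1 and C_max = M/(n_e·A·√(4πDt)), where n_e·A is the pore area the mass is dissolved in.
√(4πDt) = √(4π × 2.20 × 1080) = 172.8 m, so C_max = 0.786/(0.44 × 42.1 × 172.8) = 0.000246 kg/m³.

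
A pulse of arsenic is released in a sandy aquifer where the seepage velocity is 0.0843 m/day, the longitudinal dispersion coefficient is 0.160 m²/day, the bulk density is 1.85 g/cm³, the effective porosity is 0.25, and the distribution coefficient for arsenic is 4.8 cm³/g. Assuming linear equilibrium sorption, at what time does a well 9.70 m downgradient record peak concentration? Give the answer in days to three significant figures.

Retardation factor R = 1 + ρ_b·K_d/n = 1 + 1.85 × 4.8/0.25 = 36.52.
Sorption retards both mechanisms: v_R = v/R = 0.002308 m/day, D_R = D/R = 0.004381 m²/day.
Peak time from v_R²t² + 2D_R t − x² = 0: t = (√(D_R² + v_R²x²) − D_R)/v_R².
√(D_R² + v_R²x²) = √(0.004381² + 0.002308² × 9.70²) = 0.02281; v_R² = 5.327e-06.
t = (0.02281 − 0.004381)/5.327e-06 = 3460 days.

3460 days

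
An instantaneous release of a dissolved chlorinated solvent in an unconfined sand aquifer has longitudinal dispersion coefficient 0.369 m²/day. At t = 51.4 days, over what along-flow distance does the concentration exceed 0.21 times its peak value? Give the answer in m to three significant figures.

The plume is Gaussian with σ = √(2Dt) = √(2 × 0.369 × 51.4) = 6.159 m.
C/C_peak = exp(−Δx²/(2σ²)) = 0.21 ⇒ Δx = σ·√(−2 ln 0.21) = 6.159 × 1.767 = 10.88 m.
Width = 2Δx = 21.8 m.

21.8 m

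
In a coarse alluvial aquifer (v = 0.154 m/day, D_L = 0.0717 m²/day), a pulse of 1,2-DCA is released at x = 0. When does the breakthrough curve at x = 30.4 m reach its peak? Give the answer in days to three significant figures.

For the 1D instantaneous-source solution, setting ∂C/∂t = 0 at fixed x gives v²t² + 2Dt − x² = 0, so t = (√(D² + v²x²) − D)/v².
√(D² + v²x²) = √(0.0717² + 0.154² × 30.4²) = 4.682; v² = 0.023716.
t = (4.682 − 0.0717)/0.023716 = 194 days (vs. the pure-advection estimate x/v = 197 d).

194 days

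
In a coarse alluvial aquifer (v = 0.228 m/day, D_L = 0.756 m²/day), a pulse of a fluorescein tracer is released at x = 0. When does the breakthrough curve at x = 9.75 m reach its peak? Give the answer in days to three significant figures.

For the 1D instantaneous-source solution, setting ∂C/∂t = 0 at fixed x gives v²t² + 2Dt − x² = 0, so t = (√(D² + v²x²) − D)/v².
√(D² + v²x²) = √(0.756² + 0.228² × 9.75²) = 2.348; v² = 0.051984.
t = (2.348 − 0.756)/0.051984 = 30.6 days (vs. the pure-advection estimate x/v = 42.8 d).

30.6 days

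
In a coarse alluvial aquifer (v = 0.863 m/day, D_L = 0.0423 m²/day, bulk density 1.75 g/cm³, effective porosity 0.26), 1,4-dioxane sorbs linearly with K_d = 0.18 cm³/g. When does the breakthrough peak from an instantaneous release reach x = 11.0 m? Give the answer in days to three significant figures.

28.1 days

Retardation factor R = 1 + ρ_b·K_d/n = 1 + 1.75 × 0.18/0.26 = 2.212.
Sorption retards both mechanisms: v_R = v/R = 0.3901 m/day, D_R = D/R = 0.01912 m²/day.
Peak time from v_R²t² + 2D_R t − x² = 0: t = (√(D_R² + v_R²x²) − D_R)/v_R².
√(D_R² + v_R²x²) = √(0.01912² + 0.3901² × 11.0²) = 4.291; v_R² = 0.1522.
t = (4.291 − 0.01912)/0.1522 = 28.1 days.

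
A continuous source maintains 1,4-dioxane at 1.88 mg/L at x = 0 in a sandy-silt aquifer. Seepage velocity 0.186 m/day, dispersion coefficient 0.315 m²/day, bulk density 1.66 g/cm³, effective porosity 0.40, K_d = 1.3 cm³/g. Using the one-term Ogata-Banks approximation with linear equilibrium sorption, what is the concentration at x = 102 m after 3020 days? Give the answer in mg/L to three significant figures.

Retardation factor R = 1 + ρ_b·K_d/n = 1 + 1.66 × 1.3/0.40 = 6.395.
Sorption retards both mechanisms: v_R = v/R = 0.02909 m/day, D_R = D/R = 0.04926 m²/day.
v_R·t = 0.02909 × 3020 = 87.8518 m; 2√(D_R t) = 24.39 m; argument = (102 − 87.8518)/24.39 = 0.5801.
C = C₀ × ½·erfc(0.5801) = 1.88 × 0.2060 = 0.387 mg/L.

0.387 mg/L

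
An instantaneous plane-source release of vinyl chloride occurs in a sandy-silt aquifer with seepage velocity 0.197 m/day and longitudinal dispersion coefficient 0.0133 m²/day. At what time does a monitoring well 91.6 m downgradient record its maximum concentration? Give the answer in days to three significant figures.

465 days

For the 1D instantaneous-source solution, setting ∂C/∂t = 0 at fixed x gives v²t² + 2Dt − x² = 0, so t = (√(D² + v²x²) − D)/v².
√(D² + v²x²) = √(0.0133² + 0.197² × 91.6²) = 18.05; v² = 0.038809.
t = (18.05 − 0.0133)/0.038809 = 465 days (vs. the pure-advection estimate x/v = 465 d).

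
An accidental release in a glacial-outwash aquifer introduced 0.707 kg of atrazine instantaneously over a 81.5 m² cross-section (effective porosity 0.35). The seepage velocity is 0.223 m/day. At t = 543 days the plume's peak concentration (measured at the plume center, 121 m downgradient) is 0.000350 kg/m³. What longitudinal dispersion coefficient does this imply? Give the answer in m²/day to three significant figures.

At the plume center C_max = M/(n_e·A·√(4πDt)), so D = M²/(4πt·(n_e·A·C_max)²).
n_e·A·C_max = 0.35 × 81.5 × 0.000350 = 0.009984 kg/m.
D = 0.707²/(4π × 543 × 0.009984²) = 0.735 m²/day.

0.735 m²/day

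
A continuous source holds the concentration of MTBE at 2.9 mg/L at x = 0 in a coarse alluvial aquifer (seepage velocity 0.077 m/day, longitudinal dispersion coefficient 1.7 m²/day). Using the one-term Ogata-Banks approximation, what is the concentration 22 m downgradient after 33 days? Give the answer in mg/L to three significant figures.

0.0960 mg/L

For a continuous step input, C/C₀ ≈ ½·erfc((x−vt)/(2√(Dt))).
vt = 0.077 × 33 = 2.541 m and 2√(Dt) = 2√(1.7 × 33) = 14.98 m.
Argument (x−vt)/(2√(Dt)) = (22 − 2.541)/14.98 = 1.299; ½·erfc(1.299) = 0.03310.
C = 2.9 × 0.03310 = 0.0960 mg/L.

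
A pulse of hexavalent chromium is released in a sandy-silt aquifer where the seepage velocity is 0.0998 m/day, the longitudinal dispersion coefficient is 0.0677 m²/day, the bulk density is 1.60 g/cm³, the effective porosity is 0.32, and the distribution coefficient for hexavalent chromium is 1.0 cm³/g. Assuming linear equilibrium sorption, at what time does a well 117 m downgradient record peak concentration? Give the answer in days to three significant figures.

Retardation factor R = 1 + ρ_b·K_d/n = 1 + 1.60 × 1.0/0.32 = 6.000.
Sorption retards both mechanisms: v_R = v/R = 0.01663 m/day, D_R = D/R = 0.01128 m²/day.
Peak time from v_R²t² + 2D_R t − x² = 0: t = (√(D_R² + v_R²x²) − D_R)/v_R².
√(D_R² + v_R²x²) = √(0.01128² + 0.01663² × 117²) = 1.946; v_R² = 0.0002766.
t = (1.946 − 0.01128)/0.0002766 = 6990 days.

6990 days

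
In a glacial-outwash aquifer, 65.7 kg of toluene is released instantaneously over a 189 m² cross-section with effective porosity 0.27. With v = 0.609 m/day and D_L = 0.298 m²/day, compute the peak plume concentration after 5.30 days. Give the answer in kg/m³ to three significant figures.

The peak of an instantaneous 1D plume sits at x = vt; there the Gaussian factor is 1 and C_max = M/(n_e·A·√(4πDt)), where n_e·A is the pore area the mass is dissolved in.
√(4πDt) = √(4π × 0.298 × 5.30) = 4.455 m, so C_max = 65.7/(0.27 × 189 × 4.455) = 0.289 kg/m³.

0.289 kg/m³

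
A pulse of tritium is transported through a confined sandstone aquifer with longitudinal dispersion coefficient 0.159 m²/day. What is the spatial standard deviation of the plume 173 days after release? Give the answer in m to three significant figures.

Dispersive spreading gives a Gaussian with σ² = 2Dt; advection only shifts the center.
σ = √(2 × 0.159 × 173) = 7.42 m.

7.42 m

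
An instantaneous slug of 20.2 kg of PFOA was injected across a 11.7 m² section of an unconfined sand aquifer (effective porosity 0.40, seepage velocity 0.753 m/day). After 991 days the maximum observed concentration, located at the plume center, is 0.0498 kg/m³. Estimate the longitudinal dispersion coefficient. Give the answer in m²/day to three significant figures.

At the plume center C_max = M/(n_e·A·√(4πDt)), so D = M²/(4πt·(n_e·A·C_max)²).
n_e·A·C_max = 0.40 × 11.7 × 0.0498 = 0.2331 kg/m.
D = 20.2²/(4π × 991 × 0.2331²) = 0.603 m²/day.

0.603 m²/day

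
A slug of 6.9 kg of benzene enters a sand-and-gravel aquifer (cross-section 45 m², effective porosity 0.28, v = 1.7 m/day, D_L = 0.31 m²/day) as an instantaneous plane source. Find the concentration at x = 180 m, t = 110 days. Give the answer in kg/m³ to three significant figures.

0.0185 kg/m³

For an instantaneous plane source, C(x,t) = M/(n_e·A·√(4πDt)) · exp(−(x−vt)²/(4Dt)), with n_e·A the pore (flow) area.
Plume center vt = 1.7 × 110 = 187 m, so the well at 180 m is 7 m upgradient of the peak.
√(4πDt) = 20.70 m, giving peak height M/(n_e·A·√(4πDt)) = 6.9/(0.28 × 45 × 20.70) = 0.02646 kg/m³.
(x−vt)²/(4Dt) = (-7)²/(4 × 0.31 × 110) = 0.3592; exp(−0.3592) = 0.6982.
C = 0.02646 × 0.6982 = 0.0185 kg/m³.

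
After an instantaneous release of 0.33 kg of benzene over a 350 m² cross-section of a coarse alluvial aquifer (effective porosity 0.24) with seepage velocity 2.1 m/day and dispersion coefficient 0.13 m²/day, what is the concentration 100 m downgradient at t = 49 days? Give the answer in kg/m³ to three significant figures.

For an instantaneous plane source, C(x,t) = M/(n_e·A·√(4πDt)) · exp(−(x−vt)²/(4Dt)), with n_e·A the pore (flow) area.
Plume center vt = 2.1 × 49 = 102.9 m, so the well at 100 m is 2.9 m upgradient of the peak.
√(4πDt) = 8.947 m, giving peak height M/(n_e·A·√(4πDt)) = 0.33/(0.24 × 350 × 8.947) = 0.0004391 kg/m³.
(x−vt)²/(4Dt) = (-2.9)²/(4 × 0.13 × 49) = 0.3301; exp(−0.3301) = 0.7189.
C = 0.0004391 × 0.7189 = 0.000316 kg/m³.

0.000316 kg/m³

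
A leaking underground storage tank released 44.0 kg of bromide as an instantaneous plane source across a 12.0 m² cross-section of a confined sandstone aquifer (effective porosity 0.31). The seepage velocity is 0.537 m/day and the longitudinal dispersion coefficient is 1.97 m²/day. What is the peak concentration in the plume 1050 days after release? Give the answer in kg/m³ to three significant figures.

0.0734 kg/m³

The peak of an instantaneous 1D plume sits at x = vt; there the Gaussian factor is 1 and C_max = M/(n_e·A·√(4πDt)), where n_e·A is the pore area the mass is dissolved in.
√(4πDt) = √(4π × 1.97 × 1050) = 161.2 m, so C_max = 44.0/(0.31 × 12.0 × 161.2) = 0.0734 kg/m³.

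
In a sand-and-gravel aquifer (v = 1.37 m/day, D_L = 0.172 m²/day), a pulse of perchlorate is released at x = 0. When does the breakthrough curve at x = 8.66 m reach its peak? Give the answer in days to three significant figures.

6.23 days

For the 1D instantaneous-source solution, setting ∂C/∂t = 0 at fixed x gives v²t² + 2Dt − x² = 0, so t = (√(D² + v²x²) − D)/v².
√(D² + v²x²) = √(0.172² + 1.37² × 8.66²) = 11.87; v² = 1.8769.
t = (11.87 − 0.172)/1.8769 = 6.23 days (vs. the pure-advection estimate x/v = 6.32 d).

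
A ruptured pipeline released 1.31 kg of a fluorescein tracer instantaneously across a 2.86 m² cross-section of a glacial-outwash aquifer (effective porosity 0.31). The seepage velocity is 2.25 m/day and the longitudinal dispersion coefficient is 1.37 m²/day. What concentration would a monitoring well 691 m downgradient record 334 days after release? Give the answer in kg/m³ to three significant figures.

0.00264 kg/m³

For an instantaneous plane source, C(x,t) = M/(n_e·A·√(4πDt)) · exp(−(x−vt)²/(4Dt)), with n_e·A the pore (flow) area.
Plume center vt = 2.25 × 334 = 751.5 m, so the well at 691 m is 60.5 m upgradient of the peak.
√(4πDt) = 75.83 m, giving peak height M/(n_e·A·√(4πDt)) = 1.31/(0.31 × 2.86 × 75.83) = 0.01949 kg/m³.
(x−vt)²/(4Dt) = (-60.5)²/(4 × 1.37 × 334) = 2.000; exp(−2.000) = 0.1353.
C = 0.01949 × 0.1353 = 0.00264 kg/m³.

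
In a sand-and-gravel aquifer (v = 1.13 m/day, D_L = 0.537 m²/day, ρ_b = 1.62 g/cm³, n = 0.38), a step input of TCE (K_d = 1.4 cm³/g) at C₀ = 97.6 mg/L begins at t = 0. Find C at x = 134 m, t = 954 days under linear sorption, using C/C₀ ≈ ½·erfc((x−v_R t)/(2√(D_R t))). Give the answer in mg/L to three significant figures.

Retardation factor R = 1 + ρ_b·K_d/n = 1 + 1.62 × 1.4/0.38 = 6.968.
Sorption retards both mechanisms: v_R = v/R = 0.1622 m/day, D_R = D/R = 0.07707 m²/day.
v_R·t = 0.1622 × 954 = 154.7388 m; 2√(D_R t) = 17.15 m; argument = (134 − 154.7388)/17.15 = -1.209.
C = C₀ × ½·erfc(-1.209) = 97.6 × 0.9563 = 93.3 mg/L.

93.3 mg/L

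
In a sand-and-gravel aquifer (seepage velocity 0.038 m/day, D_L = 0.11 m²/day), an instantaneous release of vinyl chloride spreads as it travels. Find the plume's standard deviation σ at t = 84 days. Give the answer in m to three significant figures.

4.30 m

Dispersive spreading gives a Gaussian with σ² = 2Dt; advection only shifts the center.
σ = √(2 × 0.11 × 84) = 4.30 m.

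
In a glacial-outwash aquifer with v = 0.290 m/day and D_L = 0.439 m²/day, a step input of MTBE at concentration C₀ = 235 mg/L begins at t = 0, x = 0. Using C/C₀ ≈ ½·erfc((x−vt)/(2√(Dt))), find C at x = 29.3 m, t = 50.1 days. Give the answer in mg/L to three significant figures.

For a continuous step input, C/C₀ ≈ ½·erfc((x−vt)/(2√(Dt))).
vt = 0.290 × 50.1 = 14.529 m and 2√(Dt) = 2√(0.439 × 50.1) = 9.380 m.
Argument (x−vt)/(2√(Dt)) = (29.3 − 14.529)/9.380 = 1.575; ½·erfc(1.575) = 0.01296.
C = 235 × 0.01296 = 3.05 mg/L.

3.05 mg/L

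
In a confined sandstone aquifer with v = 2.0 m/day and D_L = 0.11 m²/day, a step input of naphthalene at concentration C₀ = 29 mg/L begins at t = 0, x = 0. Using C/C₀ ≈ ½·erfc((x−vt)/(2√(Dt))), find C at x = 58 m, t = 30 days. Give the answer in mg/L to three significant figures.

22.7 mg/L

For a continuous step input, C/C₀ ≈ ½·erfc((x−vt)/(2√(Dt))).
vt = 2.0 × 30 = 60 m and 2√(Dt) = 2√(0.11 × 30) = 3.633 m.
Argument (x−vt)/(2√(Dt)) = (58 − 60)/3.633 = -0.5505; ½·erfc(-0.5505) = 0.7819.
C = 29 × 0.7819 = 22.7 mg/L.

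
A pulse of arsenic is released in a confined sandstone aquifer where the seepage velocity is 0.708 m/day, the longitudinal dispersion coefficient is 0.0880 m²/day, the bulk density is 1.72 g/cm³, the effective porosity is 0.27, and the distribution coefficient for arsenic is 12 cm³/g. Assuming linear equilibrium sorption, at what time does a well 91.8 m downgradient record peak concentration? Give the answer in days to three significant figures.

Retardation factor R = 1 + ρ_b·K_d/n = 1 + 1.72 × 12/0.27 = 77.44.
Sorption retards both mechanisms: v_R = v/R = 0.009143 m/day, D_R = D/R = 0.001136 m²/day.
Peak time from v_R²t² + 2D_R t − x² = 0: t = (√(D_R² + v_R²x²) − D_R)/v_R².
√(D_R² + v_R²x²) = √(0.001136² + 0.009143² × 91.8²) = 0.8393; v_R² = 8.359e-05.
t = (0.8393 − 0.001136)/8.359e-05 = 10000 days.

10000 days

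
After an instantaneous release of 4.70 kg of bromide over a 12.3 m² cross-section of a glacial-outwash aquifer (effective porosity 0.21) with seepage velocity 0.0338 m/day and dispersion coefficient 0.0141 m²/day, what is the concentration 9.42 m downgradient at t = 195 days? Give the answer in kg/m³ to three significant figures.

For an instantaneous plane source, C(x,t) = M/(n_e·A·√(4πDt)) · exp(−(x−vt)²/(4Dt)), with n_e·A the pore (flow) area.
Plume center vt = 0.0338 × 195 = 6.591 m, so the well at 9.42 m is 2.829 m downgradient of the peak.
√(4πDt) = 5.878 m, giving peak height M/(n_e·A·√(4πDt)) = 4.70/(0.21 × 12.3 × 5.878) = 0.3096 kg/m³.
(x−vt)²/(4Dt) = (2.829)²/(4 × 0.0141 × 195) = 0.7277; exp(−0.7277) = 0.4830.
C = 0.3096 × 0.4830 = 0.150 kg/m³.

0.150 kg/m³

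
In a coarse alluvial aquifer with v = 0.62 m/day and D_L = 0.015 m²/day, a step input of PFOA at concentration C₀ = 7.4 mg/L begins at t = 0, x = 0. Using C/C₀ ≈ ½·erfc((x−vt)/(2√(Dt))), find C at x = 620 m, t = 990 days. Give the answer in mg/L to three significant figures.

0.944 mg/L

For a continuous step input, C/C₀ ≈ ½·erfc((x−vt)/(2√(Dt))).
vt = 0.62 × 990 = 613.8 m and 2√(Dt) = 2√(0.015 × 990) = 7.707 m.
Argument (x−vt)/(2√(Dt)) = (620 − 613.8)/7.707 = 0.8045; ½·erfc(0.8045) = 0.1276.
C = 7.4 × 0.1276 = 0.944 mg/L.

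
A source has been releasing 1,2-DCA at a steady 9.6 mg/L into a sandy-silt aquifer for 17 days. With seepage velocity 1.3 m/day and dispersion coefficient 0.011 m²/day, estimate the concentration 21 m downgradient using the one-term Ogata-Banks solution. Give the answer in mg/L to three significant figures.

For a continuous step input, C/C₀ ≈ ½·erfc((x−vt)/(2√(Dt))).
vt = 1.3 × 17 = 22.1 m and 2√(Dt) = 2√(0.011 × 17) = 0.8649 m.
Argument (x−vt)/(2√(Dt)) = (21 − 22.1)/0.8649 = -1.272; ½·erfc(-1.272) = 0.9640.
C = 9.6 × 0.9640 = 9.25 mg/L.

9.25 mg/L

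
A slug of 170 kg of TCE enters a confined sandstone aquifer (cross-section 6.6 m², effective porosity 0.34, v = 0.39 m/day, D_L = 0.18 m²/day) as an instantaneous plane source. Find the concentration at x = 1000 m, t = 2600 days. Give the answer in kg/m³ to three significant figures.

0.890 kg/m³

For an instantaneous plane source, C(x,t) = M/(n_e·A·√(4πDt)) · exp(−(x−vt)²/(4Dt)), with n_e·A the pore (flow) area.
Plume center vt = 0.39 × 2600 = 1014 m, so the well at 1000 m is 14 m upgradient of the peak.
√(4πDt) = 76.69 m, giving peak height M/(n_e·A·√(4πDt)) = 170/(0.34 × 6.6 × 76.69) = 0.9878 kg/m³.
(x−vt)²/(4Dt) = (-14)²/(4 × 0.18 × 2600) = 0.1047; exp(−0.1047) = 0.9006.
C = 0.9878 × 0.9006 = 0.890 kg/m³.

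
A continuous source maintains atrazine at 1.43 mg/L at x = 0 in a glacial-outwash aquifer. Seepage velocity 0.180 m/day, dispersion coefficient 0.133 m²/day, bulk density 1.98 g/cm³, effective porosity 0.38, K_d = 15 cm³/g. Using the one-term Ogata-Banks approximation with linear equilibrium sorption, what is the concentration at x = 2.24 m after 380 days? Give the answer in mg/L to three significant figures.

Retardation factor R = 1 + ρ_b·K_d/n = 1 + 1.98 × 15/0.38 = 79.16.
Sorption retards both mechanisms: v_R = v/R = 0.002274 m/day, D_R = D/R = 0.001680 m²/day.
v_R·t = 0.002274 × 380 = 0.86412 m; 2√(D_R t) = 1.598 m; argument = (2.24 − 0.86412)/1.598 = 0.8610.
C = C₀ × ½·erfc(0.8610) = 1.43 × 0.1117 = 0.160 mg/L.

0.160 mg/L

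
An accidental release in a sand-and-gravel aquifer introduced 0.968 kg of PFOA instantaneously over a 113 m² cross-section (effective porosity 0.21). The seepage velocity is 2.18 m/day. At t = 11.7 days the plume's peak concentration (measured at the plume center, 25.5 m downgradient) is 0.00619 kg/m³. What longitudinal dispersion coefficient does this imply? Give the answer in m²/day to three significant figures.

0.295 m²/day

At the plume center C_max = M/(n_e·A·√(4πDt)), so D = M²/(4πt·(n_e·A·C_max)²).
n_e·A·C_max = 0.21 × 113 × 0.00619 = 0.1469 kg/m.
D = 0.968²/(4π × 11.7 × 0.1469²) = 0.295 m²/day.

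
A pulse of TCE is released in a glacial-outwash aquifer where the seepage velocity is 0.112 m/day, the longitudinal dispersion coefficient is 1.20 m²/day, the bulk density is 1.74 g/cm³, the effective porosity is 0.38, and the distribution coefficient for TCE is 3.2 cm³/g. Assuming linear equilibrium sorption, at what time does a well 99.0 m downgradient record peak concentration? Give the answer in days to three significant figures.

12400 days

Retardation factor R = 1 + ρ_b·K_d/n = 1 + 1.74 × 3.2/0.38 = 15.65.
Sorption retards both mechanisms: v_R = v/R = 0.007157 m/day, D_R = D/R = 0.07668 m²/day.
Peak time from v_R²t² + 2D_R t − x² = 0: t = (√(D_R² + v_R²x²) − D_R)/v_R².
√(D_R² + v_R²x²) = √(0.07668² + 0.007157² × 99.0²) = 0.7127; v_R² = 5.122e-05.
t = (0.7127 − 0.07668)/5.122e-05 = 12400 days.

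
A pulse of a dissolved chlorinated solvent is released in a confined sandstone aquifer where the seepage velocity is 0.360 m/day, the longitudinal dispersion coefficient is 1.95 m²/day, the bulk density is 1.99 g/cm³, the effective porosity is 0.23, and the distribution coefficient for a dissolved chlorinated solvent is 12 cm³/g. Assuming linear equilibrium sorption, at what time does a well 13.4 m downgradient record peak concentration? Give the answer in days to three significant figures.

2630 days

Retardation factor R = 1 + ρ_b·K_d/n = 1 + 1.99 × 12/0.23 = 104.8.
Sorption retards both mechanisms: v_R = v/R = 0.003435 m/day, D_R = D/R = 0.01861 m²/day.
Peak time from v_R²t² + 2D_R t − x² = 0: t = (√(D_R² + v_R²x²) − D_R)/v_R².
√(D_R² + v_R²x²) = √(0.01861² + 0.003435² × 13.4²) = 0.04965; v_R² = 1.180e-05.
t = (0.04965 − 0.01861)/1.180e-05 = 2630 days.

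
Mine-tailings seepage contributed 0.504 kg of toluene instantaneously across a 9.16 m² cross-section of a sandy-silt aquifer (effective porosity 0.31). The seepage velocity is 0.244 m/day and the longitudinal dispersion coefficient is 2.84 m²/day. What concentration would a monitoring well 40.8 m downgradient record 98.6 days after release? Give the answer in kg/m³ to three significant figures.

0.00233 kg/m³

For an instantaneous plane source, C(x,t) = M/(n_e·A·√(4πDt)) · exp(−(x−vt)²/(4Dt)), with n_e·A the pore (flow) area.
Plume center vt = 0.244 × 98.6 = 24.0584 m, so the well at 40.8 m is 16.7416 m downgradient of the peak.
√(4πDt) = 59.32 m, giving peak height M/(n_e·A·√(4πDt)) = 0.504/(0.31 × 9.16 × 59.32) = 0.002992 kg/m³.
(x−vt)²/(4Dt) = (16.7416)²/(4 × 2.84 × 98.6) = 0.2502; exp(−0.2502) = 0.7786.
C = 0.002992 × 0.7786 = 0.00233 kg/m³.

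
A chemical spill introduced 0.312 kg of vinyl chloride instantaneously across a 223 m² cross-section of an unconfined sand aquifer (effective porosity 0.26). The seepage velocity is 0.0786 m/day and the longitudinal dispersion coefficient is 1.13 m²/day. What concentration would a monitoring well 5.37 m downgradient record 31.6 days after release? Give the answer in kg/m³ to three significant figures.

For an instantaneous plane source, C(x,t) = M/(n_e·A·√(4πDt)) · exp(−(x−vt)²/(4Dt)), with n_e·A the pore (flow) area.
Plume center vt = 0.0786 × 31.6 = 2.48376 m, so the well at 5.37 m is 2.88624 m downgradient of the peak.
√(4πDt) = 21.18 m, giving peak height M/(n_e·A·√(4πDt)) = 0.312/(0.26 × 223 × 21.18) = 0.0002541 kg/m³.
(x−vt)²/(4Dt) = (2.88624)²/(4 × 1.13 × 31.6) = 0.05832; exp(−0.05832) = 0.9433.
C = 0.0002541 × 0.9433 = 0.000240 kg/m³.

0.000240 kg/m³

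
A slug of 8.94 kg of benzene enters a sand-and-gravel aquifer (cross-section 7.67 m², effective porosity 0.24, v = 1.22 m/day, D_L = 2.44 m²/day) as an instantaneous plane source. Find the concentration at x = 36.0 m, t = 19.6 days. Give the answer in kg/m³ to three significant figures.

0.0923 kg/m³

For an instantaneous plane source, C(x,t) = M/(n_e·A·√(4πDt)) · exp(−(x−vt)²/(4Dt)), with n_e·A the pore (flow) area.
Plume center vt = 1.22 × 19.6 = 23.912 m, so the well at 36.0 m is 12.088 m downgradient of the peak.
√(4πDt) = 24.51 m, giving peak height M/(n_e·A·√(4πDt)) = 8.94/(0.24 × 7.67 × 24.51) = 0.1981 kg/m³.
(x−vt)²/(4Dt) = (12.088)²/(4 × 2.44 × 19.6) = 0.7638; exp(−0.7638) = 0.4659.
C = 0.1981 × 0.4659 = 0.0923 kg/m³.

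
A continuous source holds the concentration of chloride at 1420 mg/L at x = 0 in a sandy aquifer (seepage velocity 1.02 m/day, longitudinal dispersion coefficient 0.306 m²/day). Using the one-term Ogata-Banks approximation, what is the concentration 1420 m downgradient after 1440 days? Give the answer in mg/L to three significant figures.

1350 mg/L

For a continuous step input, C/C₀ ≈ ½·erfc((x−vt)/(2√(Dt))).
vt = 1.02 × 1440 = 1468.8 m and 2√(Dt) = 2√(0.306 × 1440) = 41.98 m.
Argument (x−vt)/(2√(Dt)) = (1420 − 1468.8)/41.98 = -1.162; ½·erfc(-1.162) = 0.9498.
C = 1420 × 0.9498 = 1350 mg/L.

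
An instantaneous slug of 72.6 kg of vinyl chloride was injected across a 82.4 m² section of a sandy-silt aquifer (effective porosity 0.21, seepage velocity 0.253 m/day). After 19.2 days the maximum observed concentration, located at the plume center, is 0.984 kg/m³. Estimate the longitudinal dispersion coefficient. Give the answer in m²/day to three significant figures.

0.0753 m²/day

At the plume center C_max = M/(n_e·A·√(4πDt)), so D = M²/(4πt·(n_e·A·C_max)²).
n_e·A·C_max = 0.21 × 82.4 × 0.984 = 17.03 kg/m.
D = 72.6²/(4π × 19.2 × 17.03²) = 0.0753 m²/day.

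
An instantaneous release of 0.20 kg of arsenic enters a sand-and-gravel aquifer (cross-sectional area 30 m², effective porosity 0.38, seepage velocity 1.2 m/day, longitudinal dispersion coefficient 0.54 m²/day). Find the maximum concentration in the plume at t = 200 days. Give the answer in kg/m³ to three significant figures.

0.000476 kg/m³

The peak of an instantaneous 1D plume sits at x = vt; there the Gaussian factor is 1 and C_max = M/(n_e·A·√(4πDt)), where n_e·A is the pore area the mass is dissolved in.
√(4πDt) = √(4π × 0.54 × 200) = 36.84 m, so C_max = 0.20/(0.38 × 30 × 36.84) = 0.000476 kg/m³.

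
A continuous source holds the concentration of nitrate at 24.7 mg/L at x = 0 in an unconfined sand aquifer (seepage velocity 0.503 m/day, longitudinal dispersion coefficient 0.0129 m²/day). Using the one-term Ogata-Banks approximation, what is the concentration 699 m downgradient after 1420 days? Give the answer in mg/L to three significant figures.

24.6 mg/L

For a continuous step input, C/C₀ ≈ ½·erfc((x−vt)/(2√(Dt))).
vt = 0.503 × 1420 = 714.26 m and 2√(Dt) = 2√(0.0129 × 1420) = 8.560 m.
Argument (x−vt)/(2√(Dt)) = (699 − 714.26)/8.560 = -1.783; ½·erfc(-1.783) = 0.9942.
C = 24.7 × 0.9942 = 24.6 mg/L.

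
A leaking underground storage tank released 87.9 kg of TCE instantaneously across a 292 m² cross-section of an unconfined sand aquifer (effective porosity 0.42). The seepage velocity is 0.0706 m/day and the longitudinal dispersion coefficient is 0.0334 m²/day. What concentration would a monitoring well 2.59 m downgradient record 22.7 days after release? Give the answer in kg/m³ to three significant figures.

0.168 kg/m³

For an instantaneous plane source, C(x,t) = M/(n_e·A·√(4πDt)) · exp(−(x−vt)²/(4Dt)), with n_e·A the pore (flow) area.
Plume center vt = 0.0706 × 22.7 = 1.60262 m, so the well at 2.59 m is 0.98738 m downgradient of the peak.
√(4πDt) = 3.087 m, giving peak height M/(n_e·A·√(4πDt)) = 87.9/(0.42 × 292 × 3.087) = 0.2322 kg/m³.
(x−vt)²/(4Dt) = (0.98738)²/(4 × 0.0334 × 22.7) = 0.3215; exp(−0.3215) = 0.7251.
C = 0.2322 × 0.7251 = 0.168 kg/m³.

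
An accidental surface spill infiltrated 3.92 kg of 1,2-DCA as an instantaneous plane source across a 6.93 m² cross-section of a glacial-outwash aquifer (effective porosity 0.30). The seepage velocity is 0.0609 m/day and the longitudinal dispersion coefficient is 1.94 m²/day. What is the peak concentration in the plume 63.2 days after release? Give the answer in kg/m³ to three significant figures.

The peak of an instantaneous 1D plume sits at x = vt; there the Gaussian factor is 1 and C_max = M/(n_e·A·√(4πDt)), where n_e·A is the pore area the mass is dissolved in.
√(4πDt) = √(4π × 1.94 × 63.2) = 39.25 m, so C_max = 3.92/(0.30 × 6.93 × 39.25) = 0.0480 kg/m³.

0.0480 kg/m³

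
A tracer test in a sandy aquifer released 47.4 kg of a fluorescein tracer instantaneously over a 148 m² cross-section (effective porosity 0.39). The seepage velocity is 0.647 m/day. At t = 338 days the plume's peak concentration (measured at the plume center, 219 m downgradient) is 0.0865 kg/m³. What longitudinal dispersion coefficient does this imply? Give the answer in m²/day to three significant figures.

0.0212 m²/day

At the plume center C_max = M/(n_e·A·√(4πDt)), so D = M²/(4πt·(n_e·A·C_max)²).
n_e·A·C_max = 0.39 × 148 × 0.0865 = 4.993 kg/m.
D = 47.4²/(4π × 338 × 4.993²) = 0.0212 m²/day.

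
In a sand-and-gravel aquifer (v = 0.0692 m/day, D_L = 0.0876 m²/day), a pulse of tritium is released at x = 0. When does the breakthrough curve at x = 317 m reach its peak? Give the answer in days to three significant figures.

4560 days

For the 1D instantaneous-source solution, setting ∂C/∂t = 0 at fixed x gives v²t² + 2Dt − x² = 0, so t = (√(D² + v²x²) − D)/v².
√(D² + v²x²) = √(0.0876² + 0.0692² × 317²) = 21.94; v² = 0.00478864.
t = (21.94 − 0.0876)/0.00478864 = 4560 days (vs. the pure-advection estimate x/v = 4580 d).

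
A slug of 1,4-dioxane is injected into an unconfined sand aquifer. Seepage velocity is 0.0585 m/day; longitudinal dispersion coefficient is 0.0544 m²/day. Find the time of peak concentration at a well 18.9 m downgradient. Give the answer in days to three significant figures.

308 days

For the 1D instantaneous-source solution, setting ∂C/∂t = 0 at fixed x gives v²t² + 2Dt − x² = 0, so t = (√(D² + v²x²) − D)/v².
√(D² + v²x²) = √(0.0544² + 0.0585² × 18.9²) = 1.107; v² = 0.00342225.
t = (1.107 − 0.0544)/0.00342225 = 308 days (vs. the pure-advection estimate x/v = 323 d).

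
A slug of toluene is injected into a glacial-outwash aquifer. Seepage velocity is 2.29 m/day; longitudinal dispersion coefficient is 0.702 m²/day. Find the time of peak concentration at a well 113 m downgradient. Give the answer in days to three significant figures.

49.2 days

For the 1D instantaneous-source solution, setting ∂C/∂t = 0 at fixed x gives v²t² + 2Dt − x² = 0, so t = (√(D² + v²x²) − D)/v².
√(D² + v²x²) = √(0.702² + 2.29² × 113²) = 258.8; v² = 5.2441.
t = (258.8 − 0.702)/5.2441 = 49.2 days (vs. the pure-advection estimate x/v = 49.3 d).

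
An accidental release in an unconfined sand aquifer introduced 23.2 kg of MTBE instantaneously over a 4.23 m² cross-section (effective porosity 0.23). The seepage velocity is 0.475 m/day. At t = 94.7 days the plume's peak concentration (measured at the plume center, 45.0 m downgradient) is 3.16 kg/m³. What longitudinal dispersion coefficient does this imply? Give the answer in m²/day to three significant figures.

At the plume center C_max = M/(n_e·A·√(4πDt)), so D = M²/(4πt·(n_e·A·C_max)²).
n_e·A·C_max = 0.23 × 4.23 × 3.16 = 3.074 kg/m.
D = 23.2²/(4π × 94.7 × 3.074²) = 0.0479 m²/day.

0.0479 m²/day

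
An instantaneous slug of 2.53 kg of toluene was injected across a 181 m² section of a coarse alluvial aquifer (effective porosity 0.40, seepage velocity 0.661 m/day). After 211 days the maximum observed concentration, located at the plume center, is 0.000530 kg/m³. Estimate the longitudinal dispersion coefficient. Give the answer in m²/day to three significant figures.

At the plume center C_max = M/(n_e·A·√(4πDt)), so D = M²/(4πt·(n_e·A·C_max)²).
n_e·A·C_max = 0.40 × 181 × 0.000530 = 0.03837 kg/m.
D = 2.53²/(4π × 211 × 0.03837²) = 1.64 m²/day.

1.64 m²/day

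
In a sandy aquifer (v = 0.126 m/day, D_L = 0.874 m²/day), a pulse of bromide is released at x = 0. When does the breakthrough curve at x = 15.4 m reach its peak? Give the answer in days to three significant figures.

79.0 days

For the 1D instantaneous-source solution, setting ∂C/∂t = 0 at fixed x gives v²t² + 2Dt − x² = 0, so t = (√(D² + v²x²) − D)/v².
√(D² + v²x²) = √(0.874² + 0.126² × 15.4²) = 2.128; v² = 0.015876.
t = (2.128 − 0.874)/0.015876 = 79.0 days (vs. the pure-advection estimate x/v = 122 d).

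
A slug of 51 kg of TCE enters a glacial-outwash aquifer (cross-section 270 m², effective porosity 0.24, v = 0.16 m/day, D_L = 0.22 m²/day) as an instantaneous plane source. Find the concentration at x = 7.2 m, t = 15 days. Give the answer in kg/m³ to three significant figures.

0.0213 kg/m³

For an instantaneous plane source, C(x,t) = M/(n_e·A·√(4πDt)) · exp(−(x−vt)²/(4Dt)), with n_e·A the pore (flow) area.
Plume center vt = 0.16 × 15 = 2.4 m, so the well at 7.2 m is 4.8 m downgradient of the peak.
√(4πDt) = 6.440 m, giving peak height M/(n_e·A·√(4πDt)) = 51/(0.24 × 270 × 6.440) = 0.1222 kg/m³.
(x−vt)²/(4Dt) = (4.8)²/(4 × 0.22 × 15) = 1.745; exp(−1.745) = 0.1746.
C = 0.1222 × 0.1746 = 0.0213 kg/m³.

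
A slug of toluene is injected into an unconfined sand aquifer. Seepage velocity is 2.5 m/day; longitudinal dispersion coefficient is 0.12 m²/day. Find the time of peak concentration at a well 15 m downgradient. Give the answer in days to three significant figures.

For the 1D instantaneous-source solution, setting ∂C/∂t = 0 at fixed x gives v²t² + 2Dt − x² = 0, so t = (√(D² + v²x²) − D)/v².
√(D² + v²x²) = √(0.12² + 2.5² × 15²) = 37.50; v² = 6.25.
t = (37.50 − 0.12)/6.25 = 5.98 days (vs. the pure-advection estimate x/v = 6.00 d).

5.98 days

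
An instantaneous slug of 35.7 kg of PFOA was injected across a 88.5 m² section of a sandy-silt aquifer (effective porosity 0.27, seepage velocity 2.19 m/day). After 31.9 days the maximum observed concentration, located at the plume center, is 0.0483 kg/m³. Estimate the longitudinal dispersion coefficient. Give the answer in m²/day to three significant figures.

2.39 m²/day

At the plume center C_max = M/(n_e·A·√(4πDt)), so D = M²/(4πt·(n_e·A·C_max)²).
n_e·A·C_max = 0.27 × 88.5 × 0.0483 = 1.154 kg/m.
D = 35.7²/(4π × 31.9 × 1.154²) = 2.39 m²/day.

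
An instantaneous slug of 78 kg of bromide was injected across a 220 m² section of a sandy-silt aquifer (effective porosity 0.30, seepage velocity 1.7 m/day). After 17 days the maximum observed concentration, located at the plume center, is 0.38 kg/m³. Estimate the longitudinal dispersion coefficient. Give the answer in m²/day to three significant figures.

0.0453 m²/day

At the plume center C_max = M/(n_e·A·√(4πDt)), so D = M²/(4πt·(n_e·A·C_max)²).
n_e·A·C_max = 0.30 × 220 × 0.38 = 25.08 kg/m.
D = 78²/(4π × 17 × 25.08²) = 0.0453 m²/day.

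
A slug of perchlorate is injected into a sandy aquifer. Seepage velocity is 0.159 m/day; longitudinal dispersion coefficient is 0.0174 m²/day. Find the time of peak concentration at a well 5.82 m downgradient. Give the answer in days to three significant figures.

35.9 days

For the 1D instantaneous-source solution, setting ∂C/∂t = 0 at fixed x gives v²t² + 2Dt − x² = 0, so t = (√(D² + v²x²) − D)/v².
√(D² + v²x²) = √(0.0174² + 0.159² × 5.82²) = 0.9255; v² = 0.025281.
t = (0.9255 − 0.0174)/0.025281 = 35.9 days (vs. the pure-advection estimate x/v = 36.6 d).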